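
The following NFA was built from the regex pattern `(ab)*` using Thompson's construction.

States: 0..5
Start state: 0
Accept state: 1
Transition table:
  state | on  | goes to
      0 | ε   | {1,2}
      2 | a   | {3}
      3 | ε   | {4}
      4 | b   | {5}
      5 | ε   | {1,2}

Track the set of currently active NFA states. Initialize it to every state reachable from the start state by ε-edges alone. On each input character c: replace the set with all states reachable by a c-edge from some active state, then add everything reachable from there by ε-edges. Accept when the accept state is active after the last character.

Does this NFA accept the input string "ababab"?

initial (ε-close {0}): {0,1,2}
'a' @ 1: {3,4}
'b' @ 2: {1,2,5}  [accepting]
'a' @ 3: {3,4}
'b' @ 4: {1,2,5}  [accepting]
'a' @ 5: {3,4}
'b' @ 6: {1,2,5}  [accepting]
final: {1,2,5}; accept 1 in set

Answer: ACCEPT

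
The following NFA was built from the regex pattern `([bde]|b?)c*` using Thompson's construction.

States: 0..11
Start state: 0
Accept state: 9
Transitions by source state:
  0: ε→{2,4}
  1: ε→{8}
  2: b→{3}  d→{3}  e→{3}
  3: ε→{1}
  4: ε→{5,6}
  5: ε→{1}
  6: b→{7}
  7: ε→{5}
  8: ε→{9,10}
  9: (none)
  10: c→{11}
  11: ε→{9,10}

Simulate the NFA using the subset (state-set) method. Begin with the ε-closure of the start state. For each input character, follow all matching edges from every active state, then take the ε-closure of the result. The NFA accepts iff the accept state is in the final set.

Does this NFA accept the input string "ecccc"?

start: ε-closure({0}) = {0,1,2,4,5,6,8,9,10}
'e' @ 1: {1,3,8,9,10}  ✓accept
'c' @ 2: {9,10,11}  ✓accept
'c' @ 3: {9,10,11}  ✓accept
'c' @ 4: {9,10,11}  ✓accept
'c' @ 5: {9,10,11}  ✓accept
end set {9,10,11} — state 9 in

Answer: ACCEPT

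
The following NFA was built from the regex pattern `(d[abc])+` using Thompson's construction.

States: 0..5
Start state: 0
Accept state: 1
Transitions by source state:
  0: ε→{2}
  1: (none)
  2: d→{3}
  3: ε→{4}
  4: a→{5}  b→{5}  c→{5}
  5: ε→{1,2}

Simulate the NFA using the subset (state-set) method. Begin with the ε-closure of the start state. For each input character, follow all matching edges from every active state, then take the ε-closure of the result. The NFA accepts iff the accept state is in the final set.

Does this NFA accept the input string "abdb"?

S₀ = ε-closure({0}) = {0,2}
'a' @ 1: {}  — dead — no transitions
rest 'bdb' ignored (set empty)
after full input: {}  (accept=1 not in)

Answer: REJECT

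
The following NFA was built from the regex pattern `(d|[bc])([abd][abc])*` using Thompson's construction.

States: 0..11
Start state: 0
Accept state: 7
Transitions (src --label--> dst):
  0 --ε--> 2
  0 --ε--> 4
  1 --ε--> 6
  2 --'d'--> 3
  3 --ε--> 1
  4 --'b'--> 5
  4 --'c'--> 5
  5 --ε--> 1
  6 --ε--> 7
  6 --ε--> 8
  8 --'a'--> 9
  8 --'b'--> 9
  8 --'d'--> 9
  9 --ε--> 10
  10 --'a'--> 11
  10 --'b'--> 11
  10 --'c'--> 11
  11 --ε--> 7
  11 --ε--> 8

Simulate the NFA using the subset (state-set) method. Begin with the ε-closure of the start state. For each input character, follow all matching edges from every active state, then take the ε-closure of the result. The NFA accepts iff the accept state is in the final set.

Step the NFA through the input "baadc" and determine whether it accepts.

Answer: ACCEPT

Steps:
start: ε-closure({0}) = {0,2,4}
'b' @ 1: {1,5,6,7,8}  [accepting]
'a' @ 2: {9,10}
'a' @ 3: {7,8,11}  [accepting]
'd' @ 4: {9,10}
'c' @ 5: {7,8,11}  [accepting]
end set {7,8,11} — state 7 in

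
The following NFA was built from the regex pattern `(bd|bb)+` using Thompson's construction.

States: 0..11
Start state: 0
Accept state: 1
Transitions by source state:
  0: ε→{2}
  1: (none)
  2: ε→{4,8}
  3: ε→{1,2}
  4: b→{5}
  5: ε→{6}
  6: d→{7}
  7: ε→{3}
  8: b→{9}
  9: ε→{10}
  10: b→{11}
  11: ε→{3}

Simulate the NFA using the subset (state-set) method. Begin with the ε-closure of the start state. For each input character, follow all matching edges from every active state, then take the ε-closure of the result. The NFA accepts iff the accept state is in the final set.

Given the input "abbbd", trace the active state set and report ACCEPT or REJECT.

Answer: REJECT

Derivation:
S₀ = ε-closure({0}) = {0,2,4,8}
'a' @ 1: {}  — no active states
rest 'bbbd' ignored (set empty)
final: {}; accept 1 not in set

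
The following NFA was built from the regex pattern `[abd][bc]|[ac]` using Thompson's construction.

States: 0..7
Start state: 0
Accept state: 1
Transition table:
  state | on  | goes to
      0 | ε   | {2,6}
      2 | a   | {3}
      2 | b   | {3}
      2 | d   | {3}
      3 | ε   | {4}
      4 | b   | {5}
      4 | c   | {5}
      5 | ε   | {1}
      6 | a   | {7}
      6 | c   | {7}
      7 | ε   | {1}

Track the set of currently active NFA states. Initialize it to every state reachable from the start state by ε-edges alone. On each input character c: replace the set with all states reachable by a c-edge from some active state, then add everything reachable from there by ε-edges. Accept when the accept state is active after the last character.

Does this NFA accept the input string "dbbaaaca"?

initial (ε-close {0}): {0,2,6}
'd' @ 1: {3,4}
'b' @ 2: {1,5}  (accept∈set)
'b' @ 3: {}  — state set empty
rest 'aaaca' ignored (set empty)
end set {} — state 1 not in

Answer: REJECT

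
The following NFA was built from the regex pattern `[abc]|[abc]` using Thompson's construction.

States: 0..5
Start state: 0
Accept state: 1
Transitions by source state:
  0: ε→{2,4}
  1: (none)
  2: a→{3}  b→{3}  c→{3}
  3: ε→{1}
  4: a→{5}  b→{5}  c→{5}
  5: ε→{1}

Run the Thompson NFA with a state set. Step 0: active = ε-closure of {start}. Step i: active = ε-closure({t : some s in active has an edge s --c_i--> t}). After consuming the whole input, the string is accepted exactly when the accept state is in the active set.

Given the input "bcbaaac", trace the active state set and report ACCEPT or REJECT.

Answer: REJECT

Trace:
initial (ε-close {0}): {0,2,4}
'b' @ 1: {1,3,5}  [accepting]
'c' @ 2: {}  — state set empty
rest 'baaac' ignored (set empty)
final: {}; accept 1 not in set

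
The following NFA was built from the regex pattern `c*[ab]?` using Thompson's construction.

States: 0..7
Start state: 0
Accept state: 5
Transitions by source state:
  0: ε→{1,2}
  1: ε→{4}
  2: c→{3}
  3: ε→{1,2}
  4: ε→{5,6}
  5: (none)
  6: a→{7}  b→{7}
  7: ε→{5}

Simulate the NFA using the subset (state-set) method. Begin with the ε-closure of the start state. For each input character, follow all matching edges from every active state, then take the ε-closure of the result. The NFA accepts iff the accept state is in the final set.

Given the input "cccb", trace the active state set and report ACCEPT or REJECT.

Answer: ACCEPT

Derivation:
start: ε-closure({0}) = {0,1,2,4,5,6}
'c' @ 1: {1,2,3,4,5,6}  ✓accept
'c' @ 2: {1,2,3,4,5,6}  ✓accept
'c' @ 3: {1,2,3,4,5,6}  ✓accept
'b' @ 4: {5,7}  ✓accept
final: {5,7}; accept 5 in set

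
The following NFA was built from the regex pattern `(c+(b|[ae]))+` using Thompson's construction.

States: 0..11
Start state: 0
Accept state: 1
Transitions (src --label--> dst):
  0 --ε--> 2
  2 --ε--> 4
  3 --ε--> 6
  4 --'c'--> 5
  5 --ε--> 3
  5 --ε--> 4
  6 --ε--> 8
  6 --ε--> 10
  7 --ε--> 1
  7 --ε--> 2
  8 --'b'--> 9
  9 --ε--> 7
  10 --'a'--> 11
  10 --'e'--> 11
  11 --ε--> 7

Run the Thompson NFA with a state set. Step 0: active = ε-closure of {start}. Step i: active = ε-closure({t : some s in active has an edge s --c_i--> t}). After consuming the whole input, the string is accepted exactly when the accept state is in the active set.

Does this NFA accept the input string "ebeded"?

S₀ = ε-closure({0}) = {0,2,4}
'e' @ 1: {}  — dead — no transitions
rest 'beded' ignored (set empty)
final: {}; accept 1 not in set

Answer: REJECT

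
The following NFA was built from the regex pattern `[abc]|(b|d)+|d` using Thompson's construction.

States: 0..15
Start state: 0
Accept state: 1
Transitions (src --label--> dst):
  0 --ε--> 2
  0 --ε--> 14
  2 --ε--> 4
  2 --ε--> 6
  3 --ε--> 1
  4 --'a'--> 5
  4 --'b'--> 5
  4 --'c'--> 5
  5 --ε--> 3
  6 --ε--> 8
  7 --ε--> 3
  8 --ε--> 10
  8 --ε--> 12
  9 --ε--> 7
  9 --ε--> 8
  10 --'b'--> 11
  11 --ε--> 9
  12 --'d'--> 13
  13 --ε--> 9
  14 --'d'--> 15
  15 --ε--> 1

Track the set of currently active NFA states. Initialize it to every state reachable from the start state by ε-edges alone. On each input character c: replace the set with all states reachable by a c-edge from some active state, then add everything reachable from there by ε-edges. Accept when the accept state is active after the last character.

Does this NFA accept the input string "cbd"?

S₀ = ε-closure({0}) = {0,2,4,6,8,10,12,14}
'c' @ 1: {1,3,5}  ✓accept
'b' @ 2: {}  — state set empty
rest 'd' ignored (set empty)
final: {}; accept 1 not in set

Answer: REJECT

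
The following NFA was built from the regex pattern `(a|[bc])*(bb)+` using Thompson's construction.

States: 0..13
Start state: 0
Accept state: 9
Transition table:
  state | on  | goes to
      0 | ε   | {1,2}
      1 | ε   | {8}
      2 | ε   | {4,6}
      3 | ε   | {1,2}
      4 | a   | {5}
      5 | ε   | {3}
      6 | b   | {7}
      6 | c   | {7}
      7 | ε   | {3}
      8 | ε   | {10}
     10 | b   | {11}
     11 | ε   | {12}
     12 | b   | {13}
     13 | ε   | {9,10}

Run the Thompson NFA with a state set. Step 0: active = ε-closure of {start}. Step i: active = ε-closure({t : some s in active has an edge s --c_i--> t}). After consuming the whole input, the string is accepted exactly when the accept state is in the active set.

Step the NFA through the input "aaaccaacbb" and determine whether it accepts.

Answer: ACCEPT

Derivation:
S₀ = ε-closure({0}) = {0,1,2,4,6,8,10}
'a' @ 1: {1,2,3,4,5,6,8,10}
'a' @ 2: {1,2,3,4,5,6,8,10}
'a' @ 3: {1,2,3,4,5,6,8,10}
'c' @ 4: {1,2,3,4,6,7,8,10}
'c' @ 5: {1,2,3,4,6,7,8,10}
'a' @ 6: {1,2,3,4,5,6,8,10}
'a' @ 7: {1,2,3,4,5,6,8,10}
'c' @ 8: {1,2,3,4,6,7,8,10}
'b' @ 9: {1,2,3,4,6,7,8,10,11,12}
'b' @ 10: {1,2,3,4,6,7,8,9,10,11,12,13}  ✓accept
end set {1,2,3,4,6,7,8,9,10,11,12,13} — state 9 in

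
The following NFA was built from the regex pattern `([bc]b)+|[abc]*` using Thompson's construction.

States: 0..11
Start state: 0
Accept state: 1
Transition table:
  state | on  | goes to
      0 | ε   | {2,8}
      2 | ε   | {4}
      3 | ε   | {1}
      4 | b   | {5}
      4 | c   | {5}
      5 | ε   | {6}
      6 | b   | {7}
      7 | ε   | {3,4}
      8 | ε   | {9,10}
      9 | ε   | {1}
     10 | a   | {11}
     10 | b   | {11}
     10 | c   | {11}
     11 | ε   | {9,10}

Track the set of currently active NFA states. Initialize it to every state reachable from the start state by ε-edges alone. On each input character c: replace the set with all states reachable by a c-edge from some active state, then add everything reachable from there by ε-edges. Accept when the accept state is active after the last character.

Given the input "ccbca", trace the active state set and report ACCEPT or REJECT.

initial (ε-close {0}): {0,1,2,4,8,9,10}
'c' @ 1: {1,5,6,9,10,11}  (accept∈set)
'c' @ 2: {1,9,10,11}  (accept∈set)
'b' @ 3: {1,9,10,11}  (accept∈set)
'c' @ 4: {1,9,10,11}  (accept∈set)
'a' @ 5: {1,9,10,11}  (accept∈set)
end set {1,9,10,11} — state 1 in

Answer: ACCEPT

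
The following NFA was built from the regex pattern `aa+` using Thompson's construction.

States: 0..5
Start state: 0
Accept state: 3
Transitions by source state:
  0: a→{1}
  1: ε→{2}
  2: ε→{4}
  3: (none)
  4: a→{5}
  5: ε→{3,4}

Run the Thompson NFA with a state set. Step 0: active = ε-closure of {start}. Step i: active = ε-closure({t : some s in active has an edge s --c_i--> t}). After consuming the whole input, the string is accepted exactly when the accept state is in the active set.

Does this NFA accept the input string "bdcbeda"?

Answer: REJECT

Trace:
initial (ε-close {0}): {0}
'b' @ 1: {}  — no active states
rest 'dcbeda' ignored (set empty)
final: {}; accept 3 not in set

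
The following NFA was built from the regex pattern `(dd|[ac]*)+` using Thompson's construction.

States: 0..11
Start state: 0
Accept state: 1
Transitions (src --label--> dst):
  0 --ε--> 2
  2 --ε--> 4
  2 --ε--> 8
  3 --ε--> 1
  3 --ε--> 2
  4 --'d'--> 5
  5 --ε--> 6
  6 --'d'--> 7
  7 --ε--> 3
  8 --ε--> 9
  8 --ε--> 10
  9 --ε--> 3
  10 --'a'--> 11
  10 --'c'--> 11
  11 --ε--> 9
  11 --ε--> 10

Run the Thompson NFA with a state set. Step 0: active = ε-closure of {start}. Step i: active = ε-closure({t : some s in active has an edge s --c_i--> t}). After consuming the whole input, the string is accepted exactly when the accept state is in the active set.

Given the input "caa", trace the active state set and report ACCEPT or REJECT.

S₀ = ε-closure({0}) = {0,1,2,3,4,8,9,10}
'c' @ 1: {1,2,3,4,8,9,10,11}  ✓accept
'a' @ 2: {1,2,3,4,8,9,10,11}  ✓accept
'a' @ 3: {1,2,3,4,8,9,10,11}  ✓accept
end set {1,2,3,4,8,9,10,11} — state 1 in

Answer: ACCEPT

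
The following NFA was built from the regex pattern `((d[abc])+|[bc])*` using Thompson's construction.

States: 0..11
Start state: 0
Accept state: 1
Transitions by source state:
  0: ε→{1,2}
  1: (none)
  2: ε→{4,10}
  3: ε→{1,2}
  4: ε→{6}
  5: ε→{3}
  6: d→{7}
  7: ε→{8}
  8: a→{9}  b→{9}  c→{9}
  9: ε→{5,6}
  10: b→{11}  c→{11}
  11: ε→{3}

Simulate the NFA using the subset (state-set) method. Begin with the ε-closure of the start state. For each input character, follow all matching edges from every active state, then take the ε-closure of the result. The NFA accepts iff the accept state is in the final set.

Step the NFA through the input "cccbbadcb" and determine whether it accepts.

S₀ = ε-closure({0}) = {0,1,2,4,6,10}
'c' @ 1: {1,2,3,4,6,10,11}  [accepting]
'c' @ 2: {1,2,3,4,6,10,11}  [accepting]
'c' @ 3: {1,2,3,4,6,10,11}  [accepting]
'b' @ 4: {1,2,3,4,6,10,11}  [accepting]
'b' @ 5: {1,2,3,4,6,10,11}  [accepting]
'a' @ 6: {}  — dead — no transitions
rest 'dcb' ignored (set empty)
end set {} — state 1 not in

Answer: REJECT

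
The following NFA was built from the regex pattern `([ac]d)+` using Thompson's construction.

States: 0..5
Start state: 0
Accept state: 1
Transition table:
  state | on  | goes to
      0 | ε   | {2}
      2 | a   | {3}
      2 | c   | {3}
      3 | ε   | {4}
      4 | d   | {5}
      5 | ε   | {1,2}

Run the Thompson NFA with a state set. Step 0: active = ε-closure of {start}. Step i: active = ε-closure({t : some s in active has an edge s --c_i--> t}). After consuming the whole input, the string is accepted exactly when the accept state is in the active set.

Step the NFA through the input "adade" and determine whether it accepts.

Answer: REJECT

Trace:
start: ε-closure({0}) = {0,2}
'a' @ 1: {3,4}
'd' @ 2: {1,2,5}  (accept∈set)
'a' @ 3: {3,4}
'd' @ 4: {1,2,5}  (accept∈set)
'e' @ 5: {}  — no active states
end set {} — state 1 not in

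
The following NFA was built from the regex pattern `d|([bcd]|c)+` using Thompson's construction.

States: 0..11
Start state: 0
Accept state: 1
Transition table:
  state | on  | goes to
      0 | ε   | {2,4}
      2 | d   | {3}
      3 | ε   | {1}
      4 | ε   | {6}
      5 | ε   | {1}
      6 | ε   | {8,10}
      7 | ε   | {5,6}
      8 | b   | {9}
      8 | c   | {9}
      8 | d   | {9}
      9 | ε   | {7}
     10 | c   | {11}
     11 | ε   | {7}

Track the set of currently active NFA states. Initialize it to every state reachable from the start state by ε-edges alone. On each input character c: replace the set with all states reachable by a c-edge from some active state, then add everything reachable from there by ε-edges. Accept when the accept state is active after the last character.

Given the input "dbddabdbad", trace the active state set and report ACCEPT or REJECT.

S₀ = ε-closure({0}) = {0,2,4,6,8,10}
'd' @ 1: {1,3,5,6,7,8,9,10}  ✓accept
'b' @ 2: {1,5,6,7,8,9,10}  ✓accept
'd' @ 3: {1,5,6,7,8,9,10}  ✓accept
'd' @ 4: {1,5,6,7,8,9,10}  ✓accept
'a' @ 5: {}  — no active states
rest 'bdbad' ignored (set empty)
after full input: {}  (accept=1 not in)

Answer: REJECT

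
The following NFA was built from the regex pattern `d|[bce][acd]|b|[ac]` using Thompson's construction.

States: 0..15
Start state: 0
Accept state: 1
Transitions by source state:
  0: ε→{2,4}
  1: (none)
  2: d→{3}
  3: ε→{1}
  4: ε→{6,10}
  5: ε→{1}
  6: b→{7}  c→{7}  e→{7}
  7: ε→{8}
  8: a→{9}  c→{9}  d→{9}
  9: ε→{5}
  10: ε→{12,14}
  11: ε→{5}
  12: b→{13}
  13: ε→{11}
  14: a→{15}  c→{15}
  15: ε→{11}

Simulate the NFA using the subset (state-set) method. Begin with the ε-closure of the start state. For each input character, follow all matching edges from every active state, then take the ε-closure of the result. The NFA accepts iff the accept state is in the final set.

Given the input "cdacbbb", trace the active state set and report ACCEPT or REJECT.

start: ε-closure({0}) = {0,2,4,6,10,12,14}
'c' @ 1: {1,5,7,8,11,15}  (accept∈set)
'd' @ 2: {1,5,9}  (accept∈set)
'a' @ 3: {}  — dead — no transitions
rest 'cbbb' ignored (set empty)
end set {} — state 1 not in

Answer: REJECT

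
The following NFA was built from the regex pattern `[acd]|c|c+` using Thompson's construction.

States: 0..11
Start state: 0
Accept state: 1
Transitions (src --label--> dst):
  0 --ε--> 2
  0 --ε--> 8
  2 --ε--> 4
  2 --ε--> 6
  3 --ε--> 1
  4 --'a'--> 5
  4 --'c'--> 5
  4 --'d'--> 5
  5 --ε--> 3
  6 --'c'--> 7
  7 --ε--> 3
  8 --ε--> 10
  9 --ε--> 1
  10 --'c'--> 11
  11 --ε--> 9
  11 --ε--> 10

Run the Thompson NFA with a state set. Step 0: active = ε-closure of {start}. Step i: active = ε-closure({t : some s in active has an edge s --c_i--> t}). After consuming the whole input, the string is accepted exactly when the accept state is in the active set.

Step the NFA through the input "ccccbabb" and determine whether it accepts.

Answer: REJECT

Steps:
S₀ = ε-closure({0}) = {0,2,4,6,8,10}
'c' @ 1: {1,3,5,7,9,10,11}  ✓accept
'c' @ 2: {1,9,10,11}  ✓accept
'c' @ 3: {1,9,10,11}  ✓accept
'c' @ 4: {1,9,10,11}  ✓accept
'b' @ 5: {}  — no active states
rest 'abb' ignored (set empty)
final: {}; accept 1 not in set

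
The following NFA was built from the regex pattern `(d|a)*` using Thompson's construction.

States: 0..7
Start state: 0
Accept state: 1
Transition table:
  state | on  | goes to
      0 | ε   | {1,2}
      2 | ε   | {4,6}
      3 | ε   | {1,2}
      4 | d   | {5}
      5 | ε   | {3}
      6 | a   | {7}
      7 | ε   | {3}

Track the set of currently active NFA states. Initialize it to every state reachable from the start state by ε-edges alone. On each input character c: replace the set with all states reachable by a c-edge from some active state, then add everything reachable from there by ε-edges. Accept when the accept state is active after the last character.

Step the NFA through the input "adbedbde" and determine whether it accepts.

Answer: REJECT

Steps:
S₀ = ε-closure({0}) = {0,1,2,4,6}
'a' @ 1: {1,2,3,4,6,7}  ✓accept
'd' @ 2: {1,2,3,4,5,6}  ✓accept
'b' @ 3: {}  — state set empty
rest 'edbde' ignored (set empty)
final: {}; accept 1 not in set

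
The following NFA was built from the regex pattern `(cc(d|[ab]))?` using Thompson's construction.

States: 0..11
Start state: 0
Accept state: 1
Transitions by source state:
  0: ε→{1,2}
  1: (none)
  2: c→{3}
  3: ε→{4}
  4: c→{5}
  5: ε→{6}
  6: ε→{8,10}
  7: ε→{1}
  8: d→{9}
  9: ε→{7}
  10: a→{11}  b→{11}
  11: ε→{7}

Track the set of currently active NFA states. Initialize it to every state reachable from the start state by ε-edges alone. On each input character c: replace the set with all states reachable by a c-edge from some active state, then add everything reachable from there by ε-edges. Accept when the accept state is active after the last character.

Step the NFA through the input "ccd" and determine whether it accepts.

Answer: ACCEPT

Derivation:
S₀ = ε-closure({0}) = {0,1,2}
'c' @ 1: {3,4}
'c' @ 2: {5,6,8,10}
'd' @ 3: {1,7,9}  ✓accept
after full input: {1,7,9}  (accept=1 in)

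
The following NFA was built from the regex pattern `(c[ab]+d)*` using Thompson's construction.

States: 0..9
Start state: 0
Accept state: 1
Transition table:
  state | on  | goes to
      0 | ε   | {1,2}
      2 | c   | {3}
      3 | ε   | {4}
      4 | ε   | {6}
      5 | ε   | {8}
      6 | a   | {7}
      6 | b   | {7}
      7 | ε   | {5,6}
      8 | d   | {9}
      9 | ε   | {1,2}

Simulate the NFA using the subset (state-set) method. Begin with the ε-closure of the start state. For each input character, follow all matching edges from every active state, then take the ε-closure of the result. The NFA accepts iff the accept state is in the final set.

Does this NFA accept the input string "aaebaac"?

Answer: REJECT

Derivation:
start: ε-closure({0}) = {0,1,2}
'a' @ 1: {}  — state set empty
rest 'aebaac' ignored (set empty)
after full input: {}  (accept=1 not in)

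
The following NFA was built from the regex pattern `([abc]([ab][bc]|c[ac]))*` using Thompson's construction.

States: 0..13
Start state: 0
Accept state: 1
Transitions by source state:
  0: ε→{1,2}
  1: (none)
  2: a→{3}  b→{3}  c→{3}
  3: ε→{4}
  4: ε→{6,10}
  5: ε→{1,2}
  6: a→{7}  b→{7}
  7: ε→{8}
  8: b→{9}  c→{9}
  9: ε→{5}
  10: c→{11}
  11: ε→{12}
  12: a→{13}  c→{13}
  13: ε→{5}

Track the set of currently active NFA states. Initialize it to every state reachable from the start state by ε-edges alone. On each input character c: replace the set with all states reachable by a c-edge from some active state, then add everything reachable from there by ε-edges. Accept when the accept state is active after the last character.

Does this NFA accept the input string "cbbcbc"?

Answer: ACCEPT

Derivation:
S₀ = ε-closure({0}) = {0,1,2}
'c' @ 1: {3,4,6,10}
'b' @ 2: {7,8}
'b' @ 3: {1,2,5,9}  (accept∈set)
'c' @ 4: {3,4,6,10}
'b' @ 5: {7,8}
'c' @ 6: {1,2,5,9}  (accept∈set)
end set {1,2,5,9} — state 1 in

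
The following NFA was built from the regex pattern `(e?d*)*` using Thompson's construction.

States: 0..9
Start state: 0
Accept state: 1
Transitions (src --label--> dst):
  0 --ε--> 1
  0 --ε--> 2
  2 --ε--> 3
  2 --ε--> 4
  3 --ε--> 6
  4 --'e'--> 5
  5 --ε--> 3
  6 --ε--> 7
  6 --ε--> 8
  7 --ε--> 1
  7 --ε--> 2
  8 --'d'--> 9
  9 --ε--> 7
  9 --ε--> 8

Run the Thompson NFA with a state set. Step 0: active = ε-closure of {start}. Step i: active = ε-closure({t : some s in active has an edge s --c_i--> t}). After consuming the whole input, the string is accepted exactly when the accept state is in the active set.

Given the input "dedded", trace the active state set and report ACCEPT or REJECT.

Answer: ACCEPT

Steps:
S₀ = ε-closure({0}) = {0,1,2,3,4,6,7,8}
'd' @ 1: {1,2,3,4,6,7,8,9}  (accept∈set)
'e' @ 2: {1,2,3,4,5,6,7,8}  (accept∈set)
'd' @ 3: {1,2,3,4,6,7,8,9}  (accept∈set)
'd' @ 4: {1,2,3,4,6,7,8,9}  (accept∈set)
'e' @ 5: {1,2,3,4,5,6,7,8}  (accept∈set)
'd' @ 6: {1,2,3,4,6,7,8,9}  (accept∈set)
final: {1,2,3,4,6,7,8,9}; accept 1 in set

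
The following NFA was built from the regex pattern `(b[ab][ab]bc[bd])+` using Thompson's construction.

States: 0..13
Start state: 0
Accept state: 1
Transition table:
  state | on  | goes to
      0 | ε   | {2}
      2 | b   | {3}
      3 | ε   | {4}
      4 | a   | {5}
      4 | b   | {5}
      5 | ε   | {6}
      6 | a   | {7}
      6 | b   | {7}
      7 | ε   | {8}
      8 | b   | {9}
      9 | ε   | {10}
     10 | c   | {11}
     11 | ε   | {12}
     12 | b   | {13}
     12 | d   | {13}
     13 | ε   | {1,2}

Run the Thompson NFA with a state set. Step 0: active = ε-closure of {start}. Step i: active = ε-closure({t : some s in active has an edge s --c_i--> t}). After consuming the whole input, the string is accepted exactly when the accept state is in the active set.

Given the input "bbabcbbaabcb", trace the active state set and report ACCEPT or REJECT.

Answer: ACCEPT

Derivation:
S₀ = ε-closure({0}) = {0,2}
'b' @ 1: {3,4}
'b' @ 2: {5,6}
'a' @ 3: {7,8}
'b' @ 4: {9,10}
'c' @ 5: {11,12}
'b' @ 6: {1,2,13}  [accepting]
'b' @ 7: {3,4}
'a' @ 8: {5,6}
'a' @ 9: {7,8}
'b' @ 10: {9,10}
'c' @ 11: {11,12}
'b' @ 12: {1,2,13}  [accepting]
final: {1,2,13}; accept 1 in set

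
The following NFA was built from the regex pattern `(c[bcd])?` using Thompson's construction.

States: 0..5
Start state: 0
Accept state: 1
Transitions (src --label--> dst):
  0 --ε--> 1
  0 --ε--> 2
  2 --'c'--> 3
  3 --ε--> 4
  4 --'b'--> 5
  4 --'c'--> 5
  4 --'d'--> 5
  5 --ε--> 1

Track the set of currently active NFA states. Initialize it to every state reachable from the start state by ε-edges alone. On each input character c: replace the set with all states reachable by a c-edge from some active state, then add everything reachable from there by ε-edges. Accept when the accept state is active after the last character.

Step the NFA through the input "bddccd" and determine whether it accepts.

Answer: REJECT

Steps:
start: ε-closure({0}) = {0,1,2}
'b' @ 1: {}  — dead — no transitions
rest 'ddccd' ignored (set empty)
after full input: {}  (accept=1 not in)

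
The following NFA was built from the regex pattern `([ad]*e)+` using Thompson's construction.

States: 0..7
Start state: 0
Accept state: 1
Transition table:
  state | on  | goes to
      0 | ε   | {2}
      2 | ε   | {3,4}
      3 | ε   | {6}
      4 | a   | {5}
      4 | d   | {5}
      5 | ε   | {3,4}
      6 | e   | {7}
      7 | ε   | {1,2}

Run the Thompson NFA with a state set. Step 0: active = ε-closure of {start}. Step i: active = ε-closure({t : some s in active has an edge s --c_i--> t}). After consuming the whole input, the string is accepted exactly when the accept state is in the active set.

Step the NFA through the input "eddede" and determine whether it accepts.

start: ε-closure({0}) = {0,2,3,4,6}
'e' @ 1: {1,2,3,4,6,7}  ✓accept
'd' @ 2: {3,4,5,6}
'd' @ 3: {3,4,5,6}
'e' @ 4: {1,2,3,4,6,7}  ✓accept
'd' @ 5: {3,4,5,6}
'e' @ 6: {1,2,3,4,6,7}  ✓accept
after full input: {1,2,3,4,6,7}  (accept=1 in)

Answer: ACCEPT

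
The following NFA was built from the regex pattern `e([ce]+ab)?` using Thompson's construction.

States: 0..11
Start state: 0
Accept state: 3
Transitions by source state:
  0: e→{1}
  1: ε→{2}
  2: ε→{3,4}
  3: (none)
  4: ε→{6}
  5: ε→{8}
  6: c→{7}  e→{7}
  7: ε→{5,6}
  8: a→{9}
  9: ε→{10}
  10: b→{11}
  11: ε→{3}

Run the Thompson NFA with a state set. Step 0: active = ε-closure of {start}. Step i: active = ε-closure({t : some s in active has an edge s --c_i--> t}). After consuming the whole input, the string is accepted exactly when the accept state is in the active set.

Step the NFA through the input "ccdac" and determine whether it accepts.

initial (ε-close {0}): {0}
'c' @ 1: {}  — state set empty
rest 'cdac' ignored (set empty)
end set {} — state 3 not in

Answer: REJECT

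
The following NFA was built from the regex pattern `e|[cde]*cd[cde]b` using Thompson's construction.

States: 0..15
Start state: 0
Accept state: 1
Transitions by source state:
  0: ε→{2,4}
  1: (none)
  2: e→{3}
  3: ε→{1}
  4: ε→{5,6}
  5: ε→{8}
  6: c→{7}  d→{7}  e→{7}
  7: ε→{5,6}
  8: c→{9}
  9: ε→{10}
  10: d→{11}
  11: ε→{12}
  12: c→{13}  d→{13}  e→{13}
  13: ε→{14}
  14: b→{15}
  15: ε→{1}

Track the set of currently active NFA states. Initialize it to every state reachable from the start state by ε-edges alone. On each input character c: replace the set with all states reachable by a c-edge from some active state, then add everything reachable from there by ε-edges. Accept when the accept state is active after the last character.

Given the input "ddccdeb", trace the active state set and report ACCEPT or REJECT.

start: ε-closure({0}) = {0,2,4,5,6,8}
'd' @ 1: {5,6,7,8}
'd' @ 2: {5,6,7,8}
'c' @ 3: {5,6,7,8,9,10}
'c' @ 4: {5,6,7,8,9,10}
'd' @ 5: {5,6,7,8,11,12}
'e' @ 6: {5,6,7,8,13,14}
'b' @ 7: {1,15}  ✓accept
after full input: {1,15}  (accept=1 in)

Answer: ACCEPT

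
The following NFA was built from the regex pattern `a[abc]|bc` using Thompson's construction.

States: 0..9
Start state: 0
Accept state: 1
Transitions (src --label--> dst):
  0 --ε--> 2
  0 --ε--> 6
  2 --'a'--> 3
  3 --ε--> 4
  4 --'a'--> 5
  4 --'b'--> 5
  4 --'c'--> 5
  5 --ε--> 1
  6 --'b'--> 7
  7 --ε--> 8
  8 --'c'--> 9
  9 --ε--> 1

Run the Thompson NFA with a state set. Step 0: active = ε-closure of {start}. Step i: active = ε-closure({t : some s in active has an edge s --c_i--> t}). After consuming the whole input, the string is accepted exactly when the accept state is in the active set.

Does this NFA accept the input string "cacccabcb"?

S₀ = ε-closure({0}) = {0,2,6}
'c' @ 1: {}  — state set empty
rest 'acccabcb' ignored (set empty)
after full input: {}  (accept=1 not in)

Answer: REJECT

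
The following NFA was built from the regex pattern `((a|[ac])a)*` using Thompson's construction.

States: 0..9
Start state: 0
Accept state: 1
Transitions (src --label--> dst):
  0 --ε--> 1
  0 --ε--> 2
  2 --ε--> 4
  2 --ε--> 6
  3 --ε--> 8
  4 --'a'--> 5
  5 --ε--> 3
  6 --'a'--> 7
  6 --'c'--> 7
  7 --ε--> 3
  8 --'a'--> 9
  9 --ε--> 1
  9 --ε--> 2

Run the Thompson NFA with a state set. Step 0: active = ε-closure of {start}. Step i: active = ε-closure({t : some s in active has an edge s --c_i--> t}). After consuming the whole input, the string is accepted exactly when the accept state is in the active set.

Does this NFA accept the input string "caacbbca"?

Answer: REJECT

Trace:
start: ε-closure({0}) = {0,1,2,4,6}
'c' @ 1: {3,7,8}
'a' @ 2: {1,2,4,6,9}  ✓accept
'a' @ 3: {3,5,7,8}
'c' @ 4: {}  — no active states
rest 'bbca' ignored (set empty)
final: {}; accept 1 not in set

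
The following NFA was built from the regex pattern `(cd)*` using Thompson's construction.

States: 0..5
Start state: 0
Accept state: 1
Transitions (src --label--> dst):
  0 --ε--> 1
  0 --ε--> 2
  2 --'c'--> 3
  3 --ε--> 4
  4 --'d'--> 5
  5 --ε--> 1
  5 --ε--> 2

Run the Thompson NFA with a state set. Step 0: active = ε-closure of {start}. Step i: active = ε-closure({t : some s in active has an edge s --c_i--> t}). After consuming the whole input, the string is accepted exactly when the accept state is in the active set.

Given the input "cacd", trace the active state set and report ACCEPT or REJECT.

S₀ = ε-closure({0}) = {0,1,2}
'c' @ 1: {3,4}
'a' @ 2: {}  — state set empty
rest 'cd' ignored (set empty)
final: {}; accept 1 not in set

Answer: REJECT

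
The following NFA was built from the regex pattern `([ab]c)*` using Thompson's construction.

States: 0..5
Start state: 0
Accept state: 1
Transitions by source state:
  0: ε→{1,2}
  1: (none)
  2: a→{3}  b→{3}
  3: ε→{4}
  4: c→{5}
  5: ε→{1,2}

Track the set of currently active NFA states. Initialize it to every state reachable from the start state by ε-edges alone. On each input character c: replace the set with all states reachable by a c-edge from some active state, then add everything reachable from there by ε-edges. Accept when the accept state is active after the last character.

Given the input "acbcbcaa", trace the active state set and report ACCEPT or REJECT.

Answer: REJECT

Trace:
start: ε-closure({0}) = {0,1,2}
'a' @ 1: {3,4}
'c' @ 2: {1,2,5}  ✓accept
'b' @ 3: {3,4}
'c' @ 4: {1,2,5}  ✓accept
'b' @ 5: {3,4}
'c' @ 6: {1,2,5}  ✓accept
'a' @ 7: {3,4}
'a' @ 8: {}  — state set empty
final: {}; accept 1 not in set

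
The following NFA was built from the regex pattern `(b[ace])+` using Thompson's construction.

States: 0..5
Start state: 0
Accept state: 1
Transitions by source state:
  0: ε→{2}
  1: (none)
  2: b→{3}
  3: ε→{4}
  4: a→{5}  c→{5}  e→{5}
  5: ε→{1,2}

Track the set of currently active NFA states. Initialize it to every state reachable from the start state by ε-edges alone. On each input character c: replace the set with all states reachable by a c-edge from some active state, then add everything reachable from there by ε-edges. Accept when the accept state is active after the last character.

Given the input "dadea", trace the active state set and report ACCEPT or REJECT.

S₀ = ε-closure({0}) = {0,2}
'd' @ 1: {}  — state set empty
rest 'adea' ignored (set empty)
final: {}; accept 1 not in set

Answer: REJECT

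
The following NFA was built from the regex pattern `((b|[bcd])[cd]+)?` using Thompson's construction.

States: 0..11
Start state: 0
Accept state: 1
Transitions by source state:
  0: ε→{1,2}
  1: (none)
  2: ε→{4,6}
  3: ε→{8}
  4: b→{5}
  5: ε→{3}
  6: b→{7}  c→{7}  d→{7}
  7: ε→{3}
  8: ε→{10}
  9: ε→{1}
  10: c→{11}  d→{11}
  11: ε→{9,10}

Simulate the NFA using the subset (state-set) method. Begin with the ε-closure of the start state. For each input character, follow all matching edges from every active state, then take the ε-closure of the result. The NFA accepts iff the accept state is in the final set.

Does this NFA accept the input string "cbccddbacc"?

Answer: REJECT

Steps:
initial (ε-close {0}): {0,1,2,4,6}
'c' @ 1: {3,7,8,10}
'b' @ 2: {}  — state set empty
rest 'ccddbacc' ignored (set empty)
end set {} — state 1 not in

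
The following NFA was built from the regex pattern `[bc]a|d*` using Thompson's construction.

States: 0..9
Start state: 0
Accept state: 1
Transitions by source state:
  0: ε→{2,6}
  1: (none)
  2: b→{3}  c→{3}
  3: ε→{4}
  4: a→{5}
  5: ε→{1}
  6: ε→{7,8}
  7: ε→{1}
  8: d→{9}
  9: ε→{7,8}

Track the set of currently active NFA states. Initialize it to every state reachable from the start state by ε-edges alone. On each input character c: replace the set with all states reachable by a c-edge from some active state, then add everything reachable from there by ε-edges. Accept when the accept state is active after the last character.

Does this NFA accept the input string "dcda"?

Answer: REJECT

Derivation:
start: ε-closure({0}) = {0,1,2,6,7,8}
'd' @ 1: {1,7,8,9}  (accept∈set)
'c' @ 2: {}  — no active states
rest 'da' ignored (set empty)
final: {}; accept 1 not in set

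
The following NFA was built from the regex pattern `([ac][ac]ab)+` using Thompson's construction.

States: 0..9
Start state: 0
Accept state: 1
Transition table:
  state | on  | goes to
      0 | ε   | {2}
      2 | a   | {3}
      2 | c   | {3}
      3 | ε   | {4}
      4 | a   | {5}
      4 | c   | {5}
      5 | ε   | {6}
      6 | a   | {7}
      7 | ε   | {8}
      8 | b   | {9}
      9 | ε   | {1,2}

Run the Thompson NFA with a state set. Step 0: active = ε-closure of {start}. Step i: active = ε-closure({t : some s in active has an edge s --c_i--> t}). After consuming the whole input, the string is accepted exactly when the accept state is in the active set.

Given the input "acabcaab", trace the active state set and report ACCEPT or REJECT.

start: ε-closure({0}) = {0,2}
'a' @ 1: {3,4}
'c' @ 2: {5,6}
'a' @ 3: {7,8}
'b' @ 4: {1,2,9}  ✓accept
'c' @ 5: {3,4}
'a' @ 6: {5,6}
'a' @ 7: {7,8}
'b' @ 8: {1,2,9}  ✓accept
final: {1,2,9}; accept 1 in set

Answer: ACCEPT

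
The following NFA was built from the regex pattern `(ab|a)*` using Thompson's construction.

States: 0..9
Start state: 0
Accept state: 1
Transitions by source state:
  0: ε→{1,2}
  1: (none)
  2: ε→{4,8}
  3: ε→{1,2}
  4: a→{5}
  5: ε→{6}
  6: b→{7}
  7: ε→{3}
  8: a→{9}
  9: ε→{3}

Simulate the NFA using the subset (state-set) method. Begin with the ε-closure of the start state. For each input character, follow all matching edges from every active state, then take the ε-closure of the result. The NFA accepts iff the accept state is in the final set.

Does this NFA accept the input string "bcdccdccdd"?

Answer: REJECT

Derivation:
S₀ = ε-closure({0}) = {0,1,2,4,8}
'b' @ 1: {}  — dead — no transitions
rest 'cdccdccdd' ignored (set empty)
final: {}; accept 1 not in set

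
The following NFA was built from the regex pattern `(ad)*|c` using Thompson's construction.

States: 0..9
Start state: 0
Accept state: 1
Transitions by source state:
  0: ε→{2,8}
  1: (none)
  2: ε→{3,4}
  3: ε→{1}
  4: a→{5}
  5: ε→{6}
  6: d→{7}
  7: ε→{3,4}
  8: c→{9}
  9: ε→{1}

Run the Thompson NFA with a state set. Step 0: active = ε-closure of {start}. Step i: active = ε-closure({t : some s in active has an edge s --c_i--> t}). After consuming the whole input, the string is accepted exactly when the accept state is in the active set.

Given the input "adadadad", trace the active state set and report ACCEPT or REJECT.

Answer: ACCEPT

Derivation:
start: ε-closure({0}) = {0,1,2,3,4,8}
'a' @ 1: {5,6}
'd' @ 2: {1,3,4,7}  ✓accept
'a' @ 3: {5,6}
'd' @ 4: {1,3,4,7}  ✓accept
'a' @ 5: {5,6}
'd' @ 6: {1,3,4,7}  ✓accept
'a' @ 7: {5,6}
'd' @ 8: {1,3,4,7}  ✓accept
final: {1,3,4,7}; accept 1 in set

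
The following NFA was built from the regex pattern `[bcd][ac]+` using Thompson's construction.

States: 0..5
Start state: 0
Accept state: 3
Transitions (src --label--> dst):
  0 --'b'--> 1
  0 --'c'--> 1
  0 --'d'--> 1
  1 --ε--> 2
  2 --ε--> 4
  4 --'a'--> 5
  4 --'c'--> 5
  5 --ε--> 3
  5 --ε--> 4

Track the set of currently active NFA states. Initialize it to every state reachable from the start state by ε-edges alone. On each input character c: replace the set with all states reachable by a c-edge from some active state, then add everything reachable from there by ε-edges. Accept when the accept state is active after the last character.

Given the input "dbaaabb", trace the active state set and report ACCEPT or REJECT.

initial (ε-close {0}): {0}
'd' @ 1: {1,2,4}
'b' @ 2: {}  — state set empty
rest 'aaabb' ignored (set empty)
after full input: {}  (accept=3 not in)

Answer: REJECT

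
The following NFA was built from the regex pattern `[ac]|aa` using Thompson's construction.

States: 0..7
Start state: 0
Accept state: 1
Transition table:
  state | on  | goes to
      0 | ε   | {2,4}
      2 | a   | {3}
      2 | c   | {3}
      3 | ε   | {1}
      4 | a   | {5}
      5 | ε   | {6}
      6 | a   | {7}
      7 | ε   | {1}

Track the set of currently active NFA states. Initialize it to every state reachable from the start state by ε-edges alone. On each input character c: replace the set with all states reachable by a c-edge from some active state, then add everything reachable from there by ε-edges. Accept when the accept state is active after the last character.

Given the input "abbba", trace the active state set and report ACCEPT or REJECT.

initial (ε-close {0}): {0,2,4}
'a' @ 1: {1,3,5,6}  ✓accept
'b' @ 2: {}  — no active states
rest 'bba' ignored (set empty)
end set {} — state 1 not in

Answer: REJECT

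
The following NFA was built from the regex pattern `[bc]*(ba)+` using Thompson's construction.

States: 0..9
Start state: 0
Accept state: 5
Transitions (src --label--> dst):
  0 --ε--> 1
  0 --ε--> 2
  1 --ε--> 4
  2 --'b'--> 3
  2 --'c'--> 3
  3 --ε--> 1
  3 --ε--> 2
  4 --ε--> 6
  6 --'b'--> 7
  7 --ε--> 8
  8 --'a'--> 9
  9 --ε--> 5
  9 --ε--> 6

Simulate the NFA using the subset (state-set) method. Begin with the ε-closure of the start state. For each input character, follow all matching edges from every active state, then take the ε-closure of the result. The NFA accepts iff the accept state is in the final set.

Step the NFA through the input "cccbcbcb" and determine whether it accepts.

S₀ = ε-closure({0}) = {0,1,2,4,6}
'c' @ 1: {1,2,3,4,6}
'c' @ 2: {1,2,3,4,6}
'c' @ 3: {1,2,3,4,6}
'b' @ 4: {1,2,3,4,6,7,8}
'c' @ 5: {1,2,3,4,6}
'b' @ 6: {1,2,3,4,6,7,8}
'c' @ 7: {1,2,3,4,6}
'b' @ 8: {1,2,3,4,6,7,8}
after full input: {1,2,3,4,6,7,8}  (accept=5 not in)

Answer: REJECT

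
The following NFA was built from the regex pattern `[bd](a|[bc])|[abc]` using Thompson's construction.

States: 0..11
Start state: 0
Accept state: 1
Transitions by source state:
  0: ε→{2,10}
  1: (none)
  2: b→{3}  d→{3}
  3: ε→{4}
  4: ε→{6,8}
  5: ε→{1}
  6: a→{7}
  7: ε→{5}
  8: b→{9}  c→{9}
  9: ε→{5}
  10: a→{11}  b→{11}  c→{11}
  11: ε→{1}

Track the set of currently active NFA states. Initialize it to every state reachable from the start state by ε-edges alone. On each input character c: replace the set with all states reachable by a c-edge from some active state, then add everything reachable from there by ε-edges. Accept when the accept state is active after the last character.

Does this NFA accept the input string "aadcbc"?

initial (ε-close {0}): {0,2,10}
'a' @ 1: {1,11}  (accept∈set)
'a' @ 2: {}  — no active states
rest 'dcbc' ignored (set empty)
end set {} — state 1 not in

Answer: REJECT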